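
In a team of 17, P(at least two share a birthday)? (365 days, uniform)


P(all different) = Π(365-i)/365 for i=0..16
= 0.684992
P(match) = 1 - 0.684992 = 0.315008

P ≈ 0.3150 ≈ 31.50%


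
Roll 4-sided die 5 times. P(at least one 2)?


P(no 2)^5 = (3/4)^5 = 243/1024
P(≥1) = 1 - 243/1024 = 781/1024

P = 781/1024 ≈ 76.27%


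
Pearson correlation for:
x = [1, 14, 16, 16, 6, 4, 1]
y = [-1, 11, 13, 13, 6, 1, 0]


n=7, Σx=58, Σy=43, Σxy=609, Σx²=762, Σy²=497
r = (7×609 - 58×43)/√((7×762 - 58²)(7×497 - 43²))
= 1769/√(1970×1630) = 1769/√3211100 ≈ 1769/1791.9542 ≈ 0.9872

r ≈ 0.9872


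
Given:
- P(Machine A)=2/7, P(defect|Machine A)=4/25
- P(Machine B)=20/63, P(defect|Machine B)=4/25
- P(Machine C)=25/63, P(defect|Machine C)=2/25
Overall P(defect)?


P(B) = Σ P(B|Aᵢ)×P(Aᵢ)
  4/25×2/7 = 8/175
  4/25×20/63 = 16/315
  2/25×25/63 = 2/63
Sum = 202/1575

P(defect) = 202/1575 ≈ 12.83%


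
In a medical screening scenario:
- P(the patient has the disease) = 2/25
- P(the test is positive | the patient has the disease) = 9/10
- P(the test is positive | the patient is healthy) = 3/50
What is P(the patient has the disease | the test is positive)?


Using Bayes' theorem:
P(A|B) = P(B|A)·P(A) / P(B)

P(the test is positive) = 9/10 × 2/25 + 3/50 × 23/25
= 9/125 + 69/1250 = 159/1250

P(the patient has the disease|the test is positive) = (9/125) / (159/1250) = 30/53

P(the patient has the disease|the test is positive) = 30/53 ≈ 56.60%


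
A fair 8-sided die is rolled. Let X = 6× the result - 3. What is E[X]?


E[die] = (1+8)/2 = 9/2
E[X] = 6×9/2 - 3 = 24

E[X] = 24


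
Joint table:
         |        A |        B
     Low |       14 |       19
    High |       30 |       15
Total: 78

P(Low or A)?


P(Low∨A) = P(Low) + P(A) - P(Low∧A)
= (33 + 44 - 14)/78 = 63/78 = 21/26

P = 21/26 ≈ 80.77%


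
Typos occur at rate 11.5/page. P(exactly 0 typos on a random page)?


Poisson(λ=11.5): P(X=0) = e^(-λ)×λ^k/k!
= e^(-11.5) × 11.5^0 / 0!
≈ 1.01300936e-05 × 1 / 1 ≈ 0.000010

P(X=0) ≈ 0.000010 ≈ 0.00%


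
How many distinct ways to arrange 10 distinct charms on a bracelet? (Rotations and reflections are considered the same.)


Free circular arrangements: rotations and reflections both identified.
(n-1)!/2 = 9!/2 = 362880/2 = 181440

181440


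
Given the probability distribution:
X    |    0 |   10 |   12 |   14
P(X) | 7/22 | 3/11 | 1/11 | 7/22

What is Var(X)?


E[X] = 91/11
E[X²] = 1130/11
Var(X) = E[X²] - (E[X])² = 1130/11 - 8281/121 = 4149/121

Var(X) = 4149/121 ≈ 34.2893


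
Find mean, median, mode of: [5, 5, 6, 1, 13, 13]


Sorted: [1, 5, 5, 6, 13, 13]
Mean = 43/6
Median = 11/2
Freq: {5: 2, 6: 1, 1: 1, 13: 2}
Mode: [5, 13]

Mean=43/6, Median=11/2, Mode=[5, 13]


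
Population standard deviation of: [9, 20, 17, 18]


Mean = 64/4 = 16
  (9-16)²=49
  (20-16)²=16
  (17-16)²=1
  (18-16)²=4
Σ(x-μ)² = 70
σ² = 70/4 = 35/2

σ = √(35/2) ≈ 4.1833


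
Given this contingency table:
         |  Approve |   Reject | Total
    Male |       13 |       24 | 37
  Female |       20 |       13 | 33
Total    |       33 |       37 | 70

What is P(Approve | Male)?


P(Approve | Male) = 13/(13+24) = 13/37

P(Approve|Male) = 13/37 ≈ 35.14%


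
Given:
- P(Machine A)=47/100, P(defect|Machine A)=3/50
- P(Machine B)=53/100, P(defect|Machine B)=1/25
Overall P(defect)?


P(B) = Σ P(B|Aᵢ)×P(Aᵢ)
  3/50×47/100 = 141/5000
  1/25×53/100 = 53/2500
Sum = 247/5000

P(defect) = 247/5000 ≈ 4.94%


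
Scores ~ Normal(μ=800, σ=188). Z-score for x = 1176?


z = (x - μ)/σ = (1176 - 800)/188 = 2.0

z = 2.0


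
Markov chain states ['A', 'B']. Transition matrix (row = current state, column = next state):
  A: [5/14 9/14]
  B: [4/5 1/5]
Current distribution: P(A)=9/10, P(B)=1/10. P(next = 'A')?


P(next=A) = Σᵢ P(now=i)×P(i→A)
= 9/10×5/14 + 1/10×4/5
= 9/28 + 2/25 = 281/700

P = 281/700 ≈ 0.4014


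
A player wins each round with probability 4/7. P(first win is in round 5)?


Geometric: P(X=5) = (1-p)^(k-1)×p = (3/7)^4×4/7 = 324/16807

P(X=5) = 324/16807 ≈ 1.93%


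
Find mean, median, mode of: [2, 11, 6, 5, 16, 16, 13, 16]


Sorted: [2, 5, 6, 11, 13, 16, 16, 16]
Mean = 85/8
Median = 12
Freq: {2: 1, 11: 1, 6: 1, 5: 1, 16: 3, 13: 1}
Mode: [16]

Mean=85/8, Median=12, Mode=16


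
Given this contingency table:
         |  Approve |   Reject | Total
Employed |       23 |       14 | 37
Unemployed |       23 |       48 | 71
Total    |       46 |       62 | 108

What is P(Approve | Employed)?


P(Approve | Employed) = 23/(23+14) = 23/37

P(Approve|Employed) = 23/37 ≈ 62.16%


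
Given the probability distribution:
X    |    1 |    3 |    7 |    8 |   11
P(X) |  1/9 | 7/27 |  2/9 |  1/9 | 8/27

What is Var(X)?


E[X] = 178/27
E[X²] = 1520/27
Var(X) = E[X²] - (E[X])² = 1520/27 - 31684/729 = 9356/729

Var(X) = 9356/729 ≈ 12.8340


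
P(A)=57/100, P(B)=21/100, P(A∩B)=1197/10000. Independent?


P(A)×P(B) = 1197/10000
P(A∩B) = 1197/10000
Equal ✓ → Independent

Yes, independent


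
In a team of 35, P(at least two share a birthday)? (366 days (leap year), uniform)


P(all different) = Π(366-i)/366 for i=0..34
= 0.186502
P(match) = 1 - 0.186502 = 0.813498

P ≈ 0.8135 ≈ 81.35%


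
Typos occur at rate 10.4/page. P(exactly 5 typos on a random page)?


Poisson(λ=10.4): P(X=5) = e^(-λ)×λ^k/k!
= e^(-10.4) × 10.4^5 / 5!
≈ 3.043248301e-05 × 121665.29024 / 120 ≈ 0.030855

P(X=5) ≈ 0.030855 ≈ 3.09%


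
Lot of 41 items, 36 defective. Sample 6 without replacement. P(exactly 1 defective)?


Hypergeometric: C(36,1)×C(5,5)/C(41,6)
= 36×1/4496388 = 3/374699

P(X=1) = 3/374699 ≈ 0.00%


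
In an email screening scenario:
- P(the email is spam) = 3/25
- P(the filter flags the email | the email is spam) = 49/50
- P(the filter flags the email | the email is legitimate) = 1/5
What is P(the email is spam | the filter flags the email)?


Using Bayes' theorem:
P(A|B) = P(B|A)·P(A) / P(B)

P(the filter flags the email) = 49/50 × 3/25 + 1/5 × 22/25
= 147/1250 + 22/125 = 367/1250

P(the email is spam|the filter flags the email) = (147/1250) / (367/1250) = 147/367

P(the email is spam|the filter flags the email) = 147/367 ≈ 40.05%


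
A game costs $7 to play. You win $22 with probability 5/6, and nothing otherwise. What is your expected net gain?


E[gain] = (22-7)×5/6 + (-7)×1/6
= 25/2 - 7/6 = 34/3

Expected net gain = $34/3 ≈ $11.33


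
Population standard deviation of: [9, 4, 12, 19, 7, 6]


Mean = 57/6 = 19/2
  (9-19/2)²=1/4
  (4-19/2)²=121/4
  (12-19/2)²=25/4
  (19-19/2)²=361/4
  (7-19/2)²=25/4
  (6-19/2)²=49/4
Σ(x-μ)² = 291/2
σ² = (291/2)/6 = 97/4

σ = √(97/4) ≈ 4.9244


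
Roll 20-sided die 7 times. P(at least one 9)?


P(no 9)^7 = (19/20)^7 = 893871739/1280000000
P(≥1) = 1 - 893871739/1280000000 = 386128261/1280000000

P = 386128261/1280000000 ≈ 30.17%


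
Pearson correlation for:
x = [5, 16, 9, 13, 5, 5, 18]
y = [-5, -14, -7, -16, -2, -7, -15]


n=7, Σx=71, Σy=-66, Σxy=-835, Σx²=905, Σy²=804
r = (7×(-835) - 71×(-66))/√((7×905 - 71²)(7×804 - (-66)²))
= -1159/√(1294×1272) = -1159/√1645968 ≈ -1159/1282.9528 ≈ -0.9034

r ≈ -0.9034


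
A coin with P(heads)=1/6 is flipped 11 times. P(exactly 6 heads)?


Binomial: P(X=6) = C(11,6)×p^6×(1-p)^5
= 462 × 1/46656 × 3125/7776 = 240625/60466176

P(X=6) = 240625/60466176 ≈ 0.40%


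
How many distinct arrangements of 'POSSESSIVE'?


Letters: 10, freq: {'P': 1, 'O': 1, 'S': 4, 'E': 2, 'I': 1, 'V': 1}
10!/(1!×1!×4!×2!×1!×1!) = 3628800/48 = 75600

75600


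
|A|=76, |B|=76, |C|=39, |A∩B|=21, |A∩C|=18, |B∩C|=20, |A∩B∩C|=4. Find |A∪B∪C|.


|A∪B∪C| = 76+76+39-21-18-20+4 = 136

|A∪B∪C| = 136


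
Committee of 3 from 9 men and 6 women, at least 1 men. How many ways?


Count by #men:
  1M,2W: C(9,1)×C(6,2)=135
  2M,1W: C(9,2)×C(6,1)=216
  3M,0W: C(9,3)×C(6,0)=84
Total = 435

435


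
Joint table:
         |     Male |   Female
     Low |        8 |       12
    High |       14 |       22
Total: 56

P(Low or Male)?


P(Low∨Male) = P(Low) + P(Male) - P(Low∧Male)
= (20 + 22 - 8)/56 = 34/56 = 17/28

P = 17/28 ≈ 60.71%


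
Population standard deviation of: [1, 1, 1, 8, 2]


Mean = 13/5
  (1-13/5)²=64/25
  (1-13/5)²=64/25
  (1-13/5)²=64/25
  (8-13/5)²=729/25
  (2-13/5)²=9/25
Σ(x-μ)² = 186/5
σ² = (186/5)/5 = 186/25

σ = √(186/25) ≈ 2.7276


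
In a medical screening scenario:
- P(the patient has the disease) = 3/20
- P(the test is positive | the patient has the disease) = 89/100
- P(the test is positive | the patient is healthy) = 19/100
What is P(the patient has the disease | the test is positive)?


Using Bayes' theorem:
P(A|B) = P(B|A)·P(A) / P(B)

P(the test is positive) = 89/100 × 3/20 + 19/100 × 17/20
= 267/2000 + 323/2000 = 59/200

P(the patient has the disease|the test is positive) = (267/2000) / (59/200) = 267/590

P(the patient has the disease|the test is positive) = 267/590 ≈ 45.25%


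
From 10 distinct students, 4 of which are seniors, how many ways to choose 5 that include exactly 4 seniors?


Choose 4 of the 4 seniors and 1 of the other 6 students:
C(4,4)×C(6,1) = 1×6 = 6

6


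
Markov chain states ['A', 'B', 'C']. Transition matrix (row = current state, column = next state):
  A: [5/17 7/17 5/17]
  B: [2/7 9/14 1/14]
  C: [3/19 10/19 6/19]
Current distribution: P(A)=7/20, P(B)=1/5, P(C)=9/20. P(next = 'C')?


P(next=C) = Σᵢ P(now=i)×P(i→C)
= 7/20×5/17 + 1/5×1/14 + 9/20×6/19
= 7/68 + 1/70 + 27/190 = 11727/45220

P = 11727/45220 ≈ 0.2593


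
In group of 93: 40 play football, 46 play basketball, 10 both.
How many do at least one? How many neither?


|A∪B| = 40+46-10 = 76
Neither = 93-76 = 17

At least one: 76; Neither: 17


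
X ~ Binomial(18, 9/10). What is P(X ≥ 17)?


P(X ≥ 17) = Σ P(X=i) for i=17..18
P(X=17) = 150094635296999121/500000000000000000
P(X=18) = 150094635296999121/1000000000000000000
Sum = 450283905890997363/1000000000000000000

P(X ≥ 17) = 450283905890997363/1000000000000000000 ≈ 45.03%


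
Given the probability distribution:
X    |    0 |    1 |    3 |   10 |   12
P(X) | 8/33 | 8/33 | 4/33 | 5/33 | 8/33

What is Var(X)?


E[X] = 166/33
E[X²] = 1696/33
Var(X) = E[X²] - (E[X])² = 1696/33 - 27556/1089 = 28412/1089

Var(X) = 28412/1089 ≈ 26.0900


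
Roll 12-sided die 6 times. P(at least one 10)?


P(no 10)^6 = (11/12)^6 = 1771561/2985984
P(≥1) = 1 - 1771561/2985984 = 1214423/2985984

P = 1214423/2985984 ≈ 40.67%


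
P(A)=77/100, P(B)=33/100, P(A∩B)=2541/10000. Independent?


P(A)×P(B) = 2541/10000
P(A∩B) = 2541/10000
Equal ✓ → Independent

Yes, independent


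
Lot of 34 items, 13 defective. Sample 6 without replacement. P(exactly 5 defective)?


Hypergeometric: C(13,5)×C(21,1)/C(34,6)
= 1287×21/1344904 = 2457/122264

P(X=5) = 2457/122264 ≈ 2.01%


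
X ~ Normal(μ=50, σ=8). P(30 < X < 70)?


z₁=(30-50)/8=-2.5, z₂=(70-50)/8=2.5
P = Φ(2.5) - Φ(-2.5) = 0.993790 - 0.006210 = 0.987580 ≈ 0.9876

P(30 < X < 70) ≈ 0.9876


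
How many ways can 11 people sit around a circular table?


Circular arrangements of 11 distinct objects: fix one position to break rotational symmetry.
(n-1)! = 10! = 3628800

3628800


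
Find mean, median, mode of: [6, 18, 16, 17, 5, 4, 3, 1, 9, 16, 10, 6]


Sorted: [1, 3, 4, 5, 6, 6, 9, 10, 16, 16, 17, 18]
Mean = 111/12 = 37/4
Median = 15/2
Freq: {6: 2, 18: 1, 16: 2, 17: 1, 5: 1, 4: 1, 3: 1, 1: 1, 9: 1, 10: 1}
Mode: [6, 16]

Mean=37/4, Median=15/2, Mode=[6, 16]


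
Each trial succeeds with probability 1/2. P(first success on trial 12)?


Geometric: P(X=12) = (1-p)^(k-1)×p = (1/2)^11×1/2 = 1/4096

P(X=12) = 1/4096 ≈ 0.02%


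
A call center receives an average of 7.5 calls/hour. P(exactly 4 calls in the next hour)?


Poisson(λ=7.5): P(X=4) = e^(-λ)×λ^k/k!
= e^(-7.5) × 7.5^4 / 4!
≈ 0.0005530843701 × 3164.0625 / 24 ≈ 0.072916

P(X=4) ≈ 0.072916 ≈ 7.29%


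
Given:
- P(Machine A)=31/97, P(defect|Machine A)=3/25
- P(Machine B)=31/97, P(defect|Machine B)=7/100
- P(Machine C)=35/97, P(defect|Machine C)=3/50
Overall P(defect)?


P(B) = Σ P(B|Aᵢ)×P(Aᵢ)
  3/25×31/97 = 93/2425
  7/100×31/97 = 217/9700
  3/50×35/97 = 21/970
Sum = 799/9700

P(defect) = 799/9700 ≈ 8.24%


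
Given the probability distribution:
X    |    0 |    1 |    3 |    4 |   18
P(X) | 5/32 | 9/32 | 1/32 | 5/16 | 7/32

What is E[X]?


E[X] = Σ x·P(X=x)
= (0)×(5/32) + (1)×(9/32) + (3)×(1/32) + (4)×(5/16) + (18)×(7/32)
= 89/16

E[X] = 89/16


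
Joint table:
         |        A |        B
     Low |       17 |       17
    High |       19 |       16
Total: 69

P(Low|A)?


P(Low|A) = 17/(17+19) = 17/36

P = 17/36 ≈ 47.22%


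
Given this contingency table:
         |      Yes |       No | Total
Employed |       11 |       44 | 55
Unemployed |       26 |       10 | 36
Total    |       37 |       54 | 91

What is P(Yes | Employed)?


P(Yes | Employed) = 11/(11+44) = 11/55 = 1/5

P(Yes|Employed) = 1/5 ≈ 20.00%


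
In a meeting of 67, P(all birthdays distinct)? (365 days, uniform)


P(all different) = Π(365-i)/365 for i=0..66
= (365/365)×(364/365)×...×(299/365)
= 0.001560

P ≈ 0.0016 ≈ 0.16%


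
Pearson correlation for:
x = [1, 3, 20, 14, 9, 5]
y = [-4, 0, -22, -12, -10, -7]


n=6, Σx=52, Σy=-55, Σxy=-737, Σx²=712, Σy²=793
r = (6×(-737) - 52×(-55))/√((6×712 - 52²)(6×793 - (-55)²))
= -1562/√(1568×1733) = -1562/√2717344 ≈ -1562/1648.4368 ≈ -0.9476

r ≈ -0.9476


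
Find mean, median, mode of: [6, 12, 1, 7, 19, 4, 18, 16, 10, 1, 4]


Sorted: [1, 1, 4, 4, 6, 7, 10, 12, 16, 18, 19]
Mean = 98/11
Median = 7
Freq: {6: 1, 12: 1, 1: 2, 7: 1, 19: 1, 4: 2, 18: 1, 16: 1, 10: 1}
Mode: [1, 4]

Mean=98/11, Median=7, Mode=[1, 4]


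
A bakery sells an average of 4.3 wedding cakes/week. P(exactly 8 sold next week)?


Poisson(λ=4.3): P(X=8) = e^(-λ)×λ^k/k!
= e^(-4.3) × 4.3^8 / 8!
≈ 0.01356855901 × 116882.002776 / 40320 ≈ 0.039333

P(X=8) ≈ 0.039333 ≈ 3.93%


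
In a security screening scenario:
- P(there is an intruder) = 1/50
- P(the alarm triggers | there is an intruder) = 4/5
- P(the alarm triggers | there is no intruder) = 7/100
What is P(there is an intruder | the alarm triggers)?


Using Bayes' theorem:
P(A|B) = P(B|A)·P(A) / P(B)

P(the alarm triggers) = 4/5 × 1/50 + 7/100 × 49/50
= 2/125 + 343/5000 = 423/5000

P(there is an intruder|the alarm triggers) = (2/125) / (423/5000) = 80/423

P(there is an intruder|the alarm triggers) = 80/423 ≈ 18.91%


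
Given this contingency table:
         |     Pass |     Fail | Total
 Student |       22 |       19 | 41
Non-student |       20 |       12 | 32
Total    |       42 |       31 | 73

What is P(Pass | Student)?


P(Pass | Student) = 22/(22+19) = 22/41

P(Pass|Student) = 22/41 ≈ 53.66%


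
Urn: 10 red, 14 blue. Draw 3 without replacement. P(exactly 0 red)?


Hypergeometric: C(10,0)×C(14,3)/C(24,3)
= 1×364/2024 = 91/506

P(X=0) = 91/506 ≈ 17.98%


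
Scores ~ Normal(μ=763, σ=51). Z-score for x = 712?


z = (x - μ)/σ = (712 - 763)/51 = -1.0

z = -1.0


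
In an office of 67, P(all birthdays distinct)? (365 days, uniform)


P(all different) = Π(365-i)/365 for i=0..66
= (365/365)×(364/365)×...×(299/365)
= 0.001560

P ≈ 0.0016 ≈ 0.16%


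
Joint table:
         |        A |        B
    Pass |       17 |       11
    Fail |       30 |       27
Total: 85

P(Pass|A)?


P(Pass|A) = 17/(17+30) = 17/47

P = 17/47 ≈ 36.17%


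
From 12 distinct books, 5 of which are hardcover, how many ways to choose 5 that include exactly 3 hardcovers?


Choose 3 of the 5 hardcovers and 2 of the other 7 books:
C(5,3)×C(7,2) = 10×21 = 210

210


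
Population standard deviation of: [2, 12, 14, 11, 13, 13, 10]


Mean = 75/7
  (2-75/7)²=3721/49
  (12-75/7)²=81/49
  (14-75/7)²=529/49
  (11-75/7)²=4/49
  (13-75/7)²=256/49
  (13-75/7)²=256/49
  (10-75/7)²=25/49
Σ(x-μ)² = 696/7
σ² = (696/7)/7 = 696/49

σ = √(696/49) ≈ 3.7688


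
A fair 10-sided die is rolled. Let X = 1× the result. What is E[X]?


E[die] = (1+10)/2 = 11/2
E[X] = 1 × 11/2 = 11/2

E[X] = 11/2


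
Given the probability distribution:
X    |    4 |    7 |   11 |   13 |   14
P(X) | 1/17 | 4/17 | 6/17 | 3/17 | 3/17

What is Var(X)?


E[X] = 179/17
E[X²] = 2033/17
Var(X) = E[X²] - (E[X])² = 2033/17 - 32041/289 = 2520/289

Var(X) = 2520/289 ≈ 8.7197


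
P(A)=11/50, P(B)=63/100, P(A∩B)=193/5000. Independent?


P(A)×P(B) = 693/5000
P(A∩B) = 193/5000
Not equal → NOT independent

No, not independent


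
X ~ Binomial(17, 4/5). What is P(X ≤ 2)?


P(X ≤ 2) = Σ P(X=i) for i=0..2
P(X=0) = 1/762939453125
P(X=1) = 68/762939453125
P(X=2) = 2176/762939453125
Sum = 449/152587890625

P(X ≤ 2) = 449/152587890625 ≈ 0.00%


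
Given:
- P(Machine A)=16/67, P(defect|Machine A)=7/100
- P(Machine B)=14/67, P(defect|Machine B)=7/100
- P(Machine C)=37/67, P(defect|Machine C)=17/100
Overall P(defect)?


P(B) = Σ P(B|Aᵢ)×P(Aᵢ)
  7/100×16/67 = 28/1675
  7/100×14/67 = 49/3350
  17/100×37/67 = 629/6700
Sum = 839/6700

P(defect) = 839/6700 ≈ 12.52%


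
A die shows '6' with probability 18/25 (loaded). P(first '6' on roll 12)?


Geometric: P(X=12) = (1-p)^(k-1)×p = (7/25)^11×18/25 = 35591881374/59604644775390625

P(X=12) = 35591881374/59604644775390625 ≈ 0.00%


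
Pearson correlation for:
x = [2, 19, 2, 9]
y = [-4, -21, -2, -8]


n=4, Σx=32, Σy=-35, Σxy=-483, Σx²=450, Σy²=525
r = (4×(-483) - 32×(-35))/√((4×450 - 32²)(4×525 - (-35)²))
= -812/√(776×875) = -812/√679000 ≈ -812/824.0146 ≈ -0.9854

r ≈ -0.9854


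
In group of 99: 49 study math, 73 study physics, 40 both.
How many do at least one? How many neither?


|A∪B| = 49+73-40 = 82
Neither = 99-82 = 17

At least one: 82; Neither: 17


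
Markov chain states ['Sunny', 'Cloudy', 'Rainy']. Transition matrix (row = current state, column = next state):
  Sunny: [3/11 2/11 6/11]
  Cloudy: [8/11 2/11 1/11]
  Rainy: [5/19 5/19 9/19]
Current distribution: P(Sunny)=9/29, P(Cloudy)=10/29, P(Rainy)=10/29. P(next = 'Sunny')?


P(next=Sunny) = Σᵢ P(now=i)×P(i→Sunny)
= 9/29×3/11 + 10/29×8/11 + 10/29×5/19
= 27/319 + 80/319 + 50/551 = 2583/6061

P = 2583/6061 ≈ 0.4262


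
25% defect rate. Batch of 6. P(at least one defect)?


P(all good) = (3/4)^6 = 729/4096
P(≥1 defect) = 3367/4096

P = 3367/4096 ≈ 82.20%


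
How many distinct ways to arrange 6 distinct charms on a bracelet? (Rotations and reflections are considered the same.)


Free circular arrangements: rotations and reflections both identified.
(n-1)!/2 = 5!/2 = 120/2 = 60

60


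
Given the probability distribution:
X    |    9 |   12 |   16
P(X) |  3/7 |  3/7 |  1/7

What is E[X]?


E[X] = Σ x·P(X=x)
= (9)×(3/7) + (12)×(3/7) + (16)×(1/7)
= 79/7

E[X] = 79/7


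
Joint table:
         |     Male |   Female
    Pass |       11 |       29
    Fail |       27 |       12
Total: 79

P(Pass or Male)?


P(Pass∨Male) = P(Pass) + P(Male) - P(Pass∧Male)
= (40 + 38 - 11)/79 = 67/79

P = 67/79 ≈ 84.81%


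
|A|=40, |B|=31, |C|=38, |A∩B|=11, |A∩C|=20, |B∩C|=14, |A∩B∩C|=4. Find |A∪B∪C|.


|A∪B∪C| = 40+31+38-11-20-14+4 = 68

|A∪B∪C| = 68


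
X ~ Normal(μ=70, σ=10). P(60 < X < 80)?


z₁=(60-70)/10=-1.0, z₂=(80-70)/10=1.0
P = Φ(1.0) - Φ(-1.0) = 0.841345 - 0.158655 = 0.682690 ≈ 0.6827

P(60 < X < 80) ≈ 0.6827


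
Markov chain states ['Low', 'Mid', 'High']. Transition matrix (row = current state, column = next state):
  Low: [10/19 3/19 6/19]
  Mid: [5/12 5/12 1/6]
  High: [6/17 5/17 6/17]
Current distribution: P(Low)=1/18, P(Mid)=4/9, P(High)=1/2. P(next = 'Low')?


P(next=Low) = Σᵢ P(now=i)×P(i→Low)
= 1/18×10/19 + 4/9×5/12 + 1/2×6/17
= 5/171 + 5/27 + 3/17 = 3409/8721

P = 3409/8721 ≈ 0.3909


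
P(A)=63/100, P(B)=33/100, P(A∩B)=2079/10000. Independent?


P(A)×P(B) = 2079/10000
P(A∩B) = 2079/10000
Equal ✓ → Independent

Yes, independent


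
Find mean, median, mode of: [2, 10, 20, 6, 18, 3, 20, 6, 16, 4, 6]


Sorted: [2, 3, 4, 6, 6, 6, 10, 16, 18, 20, 20]
Mean = 111/11
Median = 6
Freq: {2: 1, 10: 1, 20: 2, 6: 3, 18: 1, 3: 1, 16: 1, 4: 1}
Mode: [6]

Mean=111/11, Median=6, Mode=6


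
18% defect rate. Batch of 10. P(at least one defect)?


P(all good) = (41/50)^10 = 13422659310152401/97656250000000000
P(≥1 defect) = 84233590689847599/97656250000000000

P = 84233590689847599/97656250000000000 ≈ 86.26%


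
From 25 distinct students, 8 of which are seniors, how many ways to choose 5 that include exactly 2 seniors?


Choose 2 of the 8 seniors and 3 of the other 17 students:
C(8,2)×C(17,3) = 28×680 = 19040

19040


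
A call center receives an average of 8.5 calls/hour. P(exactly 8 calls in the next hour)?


Poisson(λ=8.5): P(X=8) = e^(-λ)×λ^k/k!
= e^(-8.5) × 8.5^8 / 8!
≈ 0.000203468369 × 27249052.5039 / 40320 ≈ 0.137508

P(X=8) ≈ 0.137508 ≈ 13.75%


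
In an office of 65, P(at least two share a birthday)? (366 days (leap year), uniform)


P(all different) = Π(366-i)/366 for i=0..64
= 0.002358
P(match) = 1 - 0.002358 = 0.997642

P ≈ 0.9976 ≈ 99.76%


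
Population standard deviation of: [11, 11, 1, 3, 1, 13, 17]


Mean = 57/7
  (11-57/7)²=400/49
  (11-57/7)²=400/49
  (1-57/7)²=2500/49
  (3-57/7)²=1296/49
  (1-57/7)²=2500/49
  (13-57/7)²=1156/49
  (17-57/7)²=3844/49
Σ(x-μ)² = 1728/7
σ² = (1728/7)/7 = 1728/49

σ = √(1728/49) ≈ 5.9385


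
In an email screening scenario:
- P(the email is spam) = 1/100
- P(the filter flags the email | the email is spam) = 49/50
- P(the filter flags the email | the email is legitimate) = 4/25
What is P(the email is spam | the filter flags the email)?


Using Bayes' theorem:
P(A|B) = P(B|A)·P(A) / P(B)

P(the filter flags the email) = 49/50 × 1/100 + 4/25 × 99/100
= 49/5000 + 99/625 = 841/5000

P(the email is spam|the filter flags the email) = (49/5000) / (841/5000) = 49/841

P(the email is spam|the filter flags the email) = 49/841 ≈ 5.83%


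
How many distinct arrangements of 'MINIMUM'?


Letters: 7, freq: {'M': 3, 'I': 2, 'N': 1, 'U': 1}
7!/(3!×2!×1!×1!) = 5040/12 = 420

420


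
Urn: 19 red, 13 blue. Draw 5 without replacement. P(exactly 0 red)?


Hypergeometric: C(19,0)×C(13,5)/C(32,5)
= 1×1287/201376 = 1287/201376

P(X=0) = 1287/201376 ≈ 0.64%


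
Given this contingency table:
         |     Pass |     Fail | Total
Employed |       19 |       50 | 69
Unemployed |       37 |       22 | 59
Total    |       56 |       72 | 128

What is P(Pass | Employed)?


P(Pass | Employed) = 19/(19+50) = 19/69

P(Pass|Employed) = 19/69 ≈ 27.54%


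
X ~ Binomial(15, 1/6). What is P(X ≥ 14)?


P(X ≥ 14) = Σ P(X=i) for i=14..15
P(X=14) = 25/156728328192
P(X=15) = 1/470184984576
Sum = 19/117546246144

P(X ≥ 14) = 19/117546246144 ≈ 0.00%


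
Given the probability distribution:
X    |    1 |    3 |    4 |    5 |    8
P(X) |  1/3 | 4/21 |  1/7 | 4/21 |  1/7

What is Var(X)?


E[X] = 25/7
E[X²] = 383/21
Var(X) = E[X²] - (E[X])² = 383/21 - 625/49 = 806/147

Var(X) = 806/147 ≈ 5.4830


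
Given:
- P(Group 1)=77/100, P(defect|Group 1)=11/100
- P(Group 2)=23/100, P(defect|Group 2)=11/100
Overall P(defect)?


P(B) = Σ P(B|Aᵢ)×P(Aᵢ)
  11/100×77/100 = 847/10000
  11/100×23/100 = 253/10000
Sum = 11/100

P(defect) = 11/100 ≈ 11.00%


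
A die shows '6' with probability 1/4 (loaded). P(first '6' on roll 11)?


Geometric: P(X=11) = (1-p)^(k-1)×p = (3/4)^10×1/4 = 59049/4194304

P(X=11) = 59049/4194304 ≈ 1.41%


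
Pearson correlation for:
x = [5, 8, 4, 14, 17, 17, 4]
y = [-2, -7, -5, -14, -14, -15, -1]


n=7, Σx=69, Σy=-58, Σxy=-779, Σx²=895, Σy²=696
r = (7×(-779) - 69×(-58))/√((7×895 - 69²)(7×696 - (-58)²))
= -1451/√(1504×1508) = -1451/√2268032 ≈ -1451/1505.9987 ≈ -0.9635

r ≈ -0.9635


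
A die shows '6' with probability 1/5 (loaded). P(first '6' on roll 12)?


Geometric: P(X=12) = (1-p)^(k-1)×p = (4/5)^11×1/5 = 4194304/244140625

P(X=12) = 4194304/244140625 ≈ 1.72%


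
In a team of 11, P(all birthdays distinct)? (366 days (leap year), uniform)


P(all different) = Π(366-i)/366 for i=0..10
= (366/366)×(365/366)×...×(356/366)
= 0.859219

P ≈ 0.8592 ≈ 85.92%


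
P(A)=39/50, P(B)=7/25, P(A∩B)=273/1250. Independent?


P(A)×P(B) = 273/1250
P(A∩B) = 273/1250
Equal ✓ → Independent

Yes, independent


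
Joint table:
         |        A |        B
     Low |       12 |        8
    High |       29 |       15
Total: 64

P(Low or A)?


P(Low∨A) = P(Low) + P(A) - P(Low∧A)
= (20 + 41 - 12)/64 = 49/64

P = 49/64 ≈ 76.56%


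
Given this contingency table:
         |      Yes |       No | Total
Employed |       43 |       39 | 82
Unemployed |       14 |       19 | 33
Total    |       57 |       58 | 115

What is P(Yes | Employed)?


P(Yes | Employed) = 43/(43+39) = 43/82

P(Yes|Employed) = 43/82 ≈ 52.44%


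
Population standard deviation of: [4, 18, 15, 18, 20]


Mean = 75/5 = 15
  (4-15)²=121
  (18-15)²=9
  (15-15)²=0
  (18-15)²=9
  (20-15)²=25
Σ(x-μ)² = 164
σ² = 164/5

σ = √(164/5) ≈ 5.7271


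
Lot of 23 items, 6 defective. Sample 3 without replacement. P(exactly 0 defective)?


Hypergeometric: C(6,0)×C(17,3)/C(23,3)
= 1×680/1771 = 680/1771

P(X=0) = 680/1771 ≈ 38.40%


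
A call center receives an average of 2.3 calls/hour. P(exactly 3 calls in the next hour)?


Poisson(λ=2.3): P(X=3) = e^(-λ)×λ^k/k!
= e^(-2.3) × 2.3^3 / 3!
≈ 0.1002588437 × 12.167 / 6 ≈ 0.203308

P(X=3) ≈ 0.203308 ≈ 20.33%


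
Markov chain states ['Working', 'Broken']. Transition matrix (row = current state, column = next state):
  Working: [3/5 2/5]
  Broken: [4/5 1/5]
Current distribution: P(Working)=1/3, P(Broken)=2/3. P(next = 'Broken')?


P(next=Broken) = Σᵢ P(now=i)×P(i→Broken)
= 1/3×2/5 + 2/3×1/5
= 2/15 + 2/15 = 4/15

P = 4/15 ≈ 0.2667


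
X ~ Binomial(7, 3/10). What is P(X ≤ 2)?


P(X ≤ 2) = Σ P(X=i) for i=0..2
P(X=0) = 823543/10000000
P(X=1) = 2470629/10000000
P(X=2) = 3176523/10000000
Sum = 1294139/2000000

P(X ≤ 2) = 1294139/2000000 ≈ 64.71%


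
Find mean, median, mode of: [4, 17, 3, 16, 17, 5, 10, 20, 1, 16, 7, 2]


Sorted: [1, 2, 3, 4, 5, 7, 10, 16, 16, 17, 17, 20]
Mean = 118/12 = 59/6
Median = 17/2
Freq: {4: 1, 17: 2, 3: 1, 16: 2, 5: 1, 10: 1, 20: 1, 1: 1, 7: 1, 2: 1}
Mode: [16, 17]

Mean=59/6, Median=17/2, Mode=[16, 17]


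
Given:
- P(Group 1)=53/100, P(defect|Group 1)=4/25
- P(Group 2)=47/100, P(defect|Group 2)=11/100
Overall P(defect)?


P(B) = Σ P(B|Aᵢ)×P(Aᵢ)
  4/25×53/100 = 53/625
  11/100×47/100 = 517/10000
Sum = 273/2000

P(defect) = 273/2000 ≈ 13.65%


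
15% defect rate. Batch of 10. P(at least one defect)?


P(all good) = (17/20)^10 = 2015993900449/10240000000000
P(≥1 defect) = 8224006099551/10240000000000

P = 8224006099551/10240000000000 ≈ 80.31%


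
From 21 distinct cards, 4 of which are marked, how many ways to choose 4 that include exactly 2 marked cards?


Choose 2 of the 4 marked cards and 2 of the other 17 cards:
C(4,2)×C(17,2) = 6×136 = 816

816


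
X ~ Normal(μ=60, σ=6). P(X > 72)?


z = (72-60)/6 = 2.0
P(X > 72) = 1 - P(Z ≤ 2.0) = 1 - 0.9772 = 0.0228

P(X > 72) ≈ 0.0228


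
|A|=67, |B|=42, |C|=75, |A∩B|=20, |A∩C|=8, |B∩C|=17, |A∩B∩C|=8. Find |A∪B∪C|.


|A∪B∪C| = 67+42+75-20-8-17+8 = 147

|A∪B∪C| = 147


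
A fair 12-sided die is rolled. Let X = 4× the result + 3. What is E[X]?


E[die] = (1+12)/2 = 13/2
E[X] = 4×13/2 + 3 = 29

E[X] = 29


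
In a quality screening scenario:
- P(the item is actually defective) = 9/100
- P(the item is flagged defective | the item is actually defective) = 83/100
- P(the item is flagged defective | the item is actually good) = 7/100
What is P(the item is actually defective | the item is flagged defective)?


Using Bayes' theorem:
P(A|B) = P(B|A)·P(A) / P(B)

P(the item is flagged defective) = 83/100 × 9/100 + 7/100 × 91/100
= 747/10000 + 637/10000 = 173/1250

P(the item is actually defective|the item is flagged defective) = (747/10000) / (173/1250) = 747/1384

P(the item is actually defective|the item is flagged defective) = 747/1384 ≈ 53.97%


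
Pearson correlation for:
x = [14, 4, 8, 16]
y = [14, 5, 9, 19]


n=4, Σx=42, Σy=47, Σxy=592, Σx²=532, Σy²=663
r = (4×592 - 42×47)/√((4×532 - 42²)(4×663 - 47²))
= 394/√(364×443) = 394/√161252 ≈ 394/401.5620 ≈ 0.9812

r ≈ 0.9812


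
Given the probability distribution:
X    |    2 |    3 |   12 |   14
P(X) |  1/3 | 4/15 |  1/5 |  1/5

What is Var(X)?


E[X] = 20/3
E[X²] = 1076/15
Var(X) = E[X²] - (E[X])² = 1076/15 - 400/9 = 1228/45

Var(X) = 1228/45 ≈ 27.2889


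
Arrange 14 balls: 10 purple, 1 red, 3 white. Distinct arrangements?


14!/(10!×1!×3!) = 4004

4004


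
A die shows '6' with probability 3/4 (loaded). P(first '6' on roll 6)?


Geometric: P(X=6) = (1-p)^(k-1)×p = (1/4)^5×3/4 = 3/4096

P(X=6) = 3/4096 ≈ 0.07%


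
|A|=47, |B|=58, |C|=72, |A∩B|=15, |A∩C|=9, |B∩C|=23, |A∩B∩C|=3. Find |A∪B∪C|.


|A∪B∪C| = 47+58+72-15-9-23+3 = 133

|A∪B∪C| = 133


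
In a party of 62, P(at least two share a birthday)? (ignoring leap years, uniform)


P(all different) = Π(365-i)/365 for i=0..61
= 0.004090
P(match) = 1 - 0.004090 = 0.995910

P ≈ 0.9959 ≈ 99.59%


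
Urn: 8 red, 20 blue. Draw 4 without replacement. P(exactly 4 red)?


Hypergeometric: C(8,4)×C(20,0)/C(28,4)
= 70×1/20475 = 2/585

P(X=4) = 2/585 ≈ 0.34%


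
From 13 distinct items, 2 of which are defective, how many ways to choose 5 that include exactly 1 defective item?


Choose 1 of the 2 defective items and 4 of the other 11 items:
C(2,1)×C(11,4) = 2×330 = 660

660


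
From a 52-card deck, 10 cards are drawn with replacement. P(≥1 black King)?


P(not a black King) = 50/52 = 25/26
P(none in 10 draws) = (25/26)^10 = 95367431640625/141167095653376
P(≥1 black King) = 1 - 95367431640625/141167095653376 = 45799664012751/141167095653376

P = 45799664012751/141167095653376 ≈ 32.44%


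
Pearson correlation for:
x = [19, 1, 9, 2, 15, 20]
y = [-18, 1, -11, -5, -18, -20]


n=6, Σx=66, Σy=-71, Σxy=-1120, Σx²=1072, Σy²=1195
r = (6×(-1120) - 66×(-71))/√((6×1072 - 66²)(6×1195 - (-71)²))
= -2034/√(2076×2129) = -2034/√4419804 ≈ -2034/2102.3330 ≈ -0.9675

r ≈ -0.9675


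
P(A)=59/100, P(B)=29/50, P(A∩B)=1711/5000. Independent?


P(A)×P(B) = 1711/5000
P(A∩B) = 1711/5000
Equal ✓ → Independent

Yes, independent


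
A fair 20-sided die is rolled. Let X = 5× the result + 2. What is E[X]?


E[die] = (1+20)/2 = 21/2
E[X] = 5×21/2 + 2 = 109/2

E[X] = 109/2


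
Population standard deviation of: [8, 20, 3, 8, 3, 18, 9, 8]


Mean = 77/8
  (8-77/8)²=169/64
  (20-77/8)²=6889/64
  (3-77/8)²=2809/64
  (8-77/8)²=169/64
  (3-77/8)²=2809/64
  (18-77/8)²=4489/64
  (9-77/8)²=25/64
  (8-77/8)²=169/64
Σ(x-μ)² = 2191/8
σ² = (2191/8)/8 = 2191/64

σ = √(2191/64) ≈ 5.8510


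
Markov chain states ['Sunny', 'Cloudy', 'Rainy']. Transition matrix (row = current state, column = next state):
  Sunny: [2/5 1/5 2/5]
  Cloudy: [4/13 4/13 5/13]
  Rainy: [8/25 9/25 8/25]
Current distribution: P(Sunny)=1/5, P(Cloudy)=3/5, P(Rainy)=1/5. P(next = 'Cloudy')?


P(next=Cloudy) = Σᵢ P(now=i)×P(i→Cloudy)
= 1/5×1/5 + 3/5×4/13 + 1/5×9/25
= 1/25 + 12/65 + 9/125 = 482/1625

P = 482/1625 ≈ 0.2966


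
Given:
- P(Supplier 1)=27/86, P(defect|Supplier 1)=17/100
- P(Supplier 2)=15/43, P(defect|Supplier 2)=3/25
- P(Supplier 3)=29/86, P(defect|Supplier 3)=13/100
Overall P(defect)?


P(B) = Σ P(B|Aᵢ)×P(Aᵢ)
  17/100×27/86 = 459/8600
  3/25×15/43 = 9/215
  13/100×29/86 = 377/8600
Sum = 299/2150

P(defect) = 299/2150 ≈ 13.91%


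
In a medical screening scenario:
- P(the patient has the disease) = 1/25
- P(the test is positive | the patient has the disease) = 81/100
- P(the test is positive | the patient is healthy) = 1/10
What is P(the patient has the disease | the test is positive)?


Using Bayes' theorem:
P(A|B) = P(B|A)·P(A) / P(B)

P(the test is positive) = 81/100 × 1/25 + 1/10 × 24/25
= 81/2500 + 12/125 = 321/2500

P(the patient has the disease|the test is positive) = (81/2500) / (321/2500) = 27/107

P(the patient has the disease|the test is positive) = 27/107 ≈ 25.23%


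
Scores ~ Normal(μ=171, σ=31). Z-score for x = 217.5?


z = (x - μ)/σ = (217.5 - 171)/31 = 1.5

z = 1.5


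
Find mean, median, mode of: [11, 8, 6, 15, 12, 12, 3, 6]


Sorted: [3, 6, 6, 8, 11, 12, 12, 15]
Mean = 73/8
Median = 19/2
Freq: {11: 1, 8: 1, 6: 2, 15: 1, 12: 2, 3: 1}
Mode: [6, 12]

Mean=73/8, Median=19/2, Mode=[6, 12]


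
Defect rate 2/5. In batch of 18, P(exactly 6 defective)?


Binomial: P(X=6) = C(18,6)×p^6×(1-p)^12
= 18564 × 64/15625 × 531441/244140625 = 631402926336/3814697265625

P(X=6) = 631402926336/3814697265625 ≈ 16.55%


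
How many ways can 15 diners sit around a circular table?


Circular arrangements of 15 distinct objects: fix one position to break rotational symmetry.
(n-1)! = 14! = 87178291200

87178291200


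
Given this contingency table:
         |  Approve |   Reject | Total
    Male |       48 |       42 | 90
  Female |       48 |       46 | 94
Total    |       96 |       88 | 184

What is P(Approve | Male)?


P(Approve | Male) = 48/(48+42) = 48/90 = 8/15

P(Approve|Male) = 8/15 ≈ 53.33%


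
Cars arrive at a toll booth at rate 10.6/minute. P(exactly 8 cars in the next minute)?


Poisson(λ=10.6): P(X=8) = e^(-λ)×λ^k/k!
= e^(-10.6) × 10.6^8 / 8!
≈ 2.491600973e-05 × 159384807.453 / 40320 ≈ 0.098493

P(X=8) ≈ 0.098493 ≈ 9.85%


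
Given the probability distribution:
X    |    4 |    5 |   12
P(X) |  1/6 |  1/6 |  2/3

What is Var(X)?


E[X] = 19/2
E[X²] = 617/6
Var(X) = E[X²] - (E[X])² = 617/6 - 361/4 = 151/12

Var(X) = 151/12 ≈ 12.5833


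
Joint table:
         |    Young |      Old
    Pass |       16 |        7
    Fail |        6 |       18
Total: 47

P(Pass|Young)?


P(Pass|Young) = 16/(16+6) = 16/22 = 8/11

P = 8/11 ≈ 72.73%


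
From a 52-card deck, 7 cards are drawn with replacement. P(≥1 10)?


P(not a 10) = 48/52 = 12/13
P(none in 7 draws) = (12/13)^7 = 35831808/62748517
P(≥1 10) = 1 - 35831808/62748517 = 26916709/62748517

P = 26916709/62748517 ≈ 42.90%


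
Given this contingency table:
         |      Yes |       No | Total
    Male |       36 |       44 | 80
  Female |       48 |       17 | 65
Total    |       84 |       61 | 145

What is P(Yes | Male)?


P(Yes | Male) = 36/(36+44) = 36/80 = 9/20

P(Yes|Male) = 9/20 ≈ 45.00%


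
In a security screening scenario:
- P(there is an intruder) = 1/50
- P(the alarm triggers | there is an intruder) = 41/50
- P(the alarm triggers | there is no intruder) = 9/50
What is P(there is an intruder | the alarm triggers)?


Using Bayes' theorem:
P(A|B) = P(B|A)·P(A) / P(B)

P(the alarm triggers) = 41/50 × 1/50 + 9/50 × 49/50
= 41/2500 + 441/2500 = 241/1250

P(there is an intruder|the alarm triggers) = (41/2500) / (241/1250) = 41/482

P(there is an intruder|the alarm triggers) = 41/482 ≈ 8.51%


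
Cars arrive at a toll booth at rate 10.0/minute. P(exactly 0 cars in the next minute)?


Poisson(λ=10.0): P(X=0) = e^(-λ)×λ^k/k!
= e^(-10.0) × 10.0^0 / 0!
≈ 4.539992976e-05 × 1 / 1 ≈ 0.000045

P(X=0) ≈ 0.000045 ≈ 0.00%


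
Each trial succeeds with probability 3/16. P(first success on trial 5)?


Geometric: P(X=5) = (1-p)^(k-1)×p = (13/16)^4×3/16 = 85683/1048576

P(X=5) = 85683/1048576 ≈ 8.17%


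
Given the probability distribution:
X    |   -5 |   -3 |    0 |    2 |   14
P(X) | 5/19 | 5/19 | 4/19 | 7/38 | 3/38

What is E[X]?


E[X] = Σ x·P(X=x)
= (-5)×(5/19) + (-3)×(5/19) + (0)×(4/19) + (2)×(7/38) + (14)×(3/38)
= -12/19

E[X] = -12/19


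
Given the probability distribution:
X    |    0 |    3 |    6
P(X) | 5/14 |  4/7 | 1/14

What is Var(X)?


E[X] = 15/7
E[X²] = 54/7
Var(X) = E[X²] - (E[X])² = 54/7 - 225/49 = 153/49

Var(X) = 153/49 ≈ 3.1224


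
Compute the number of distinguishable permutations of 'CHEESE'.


Letters: 6, freq: {'C': 1, 'H': 1, 'E': 3, 'S': 1}
6!/(1!×1!×3!×1!) = 720/6 = 120

120


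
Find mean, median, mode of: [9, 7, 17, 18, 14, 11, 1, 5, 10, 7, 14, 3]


Sorted: [1, 3, 5, 7, 7, 9, 10, 11, 14, 14, 17, 18]
Mean = 116/12 = 29/3
Median = 19/2
Freq: {9: 1, 7: 2, 17: 1, 18: 1, 14: 2, 11: 1, 1: 1, 5: 1, 10: 1, 3: 1}
Mode: [7, 14]

Mean=29/3, Median=19/2, Mode=[7, 14]


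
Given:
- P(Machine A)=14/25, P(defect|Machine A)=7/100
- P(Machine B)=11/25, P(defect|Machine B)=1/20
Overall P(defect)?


P(B) = Σ P(B|Aᵢ)×P(Aᵢ)
  7/100×14/25 = 49/1250
  1/20×11/25 = 11/500
Sum = 153/2500

P(defect) = 153/2500 ≈ 6.12%


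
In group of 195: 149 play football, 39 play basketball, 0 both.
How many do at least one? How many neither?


|A∪B| = 149+39-0 = 188
Neither = 195-188 = 7

At least one: 188; Neither: 7


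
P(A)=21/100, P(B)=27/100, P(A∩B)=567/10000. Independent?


P(A)×P(B) = 567/10000
P(A∩B) = 567/10000
Equal ✓ → Independent

Yes, independent


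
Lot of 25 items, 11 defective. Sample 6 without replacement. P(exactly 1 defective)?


Hypergeometric: C(11,1)×C(14,5)/C(25,6)
= 11×2002/177100 = 143/1150

P(X=1) = 143/1150 ≈ 12.43%


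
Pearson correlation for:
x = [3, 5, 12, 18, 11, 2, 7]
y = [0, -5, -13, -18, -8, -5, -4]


n=7, Σx=58, Σy=-53, Σxy=-631, Σx²=676, Σy²=623
r = (7×(-631) - 58×(-53))/√((7×676 - 58²)(7×623 - (-53)²))
= -1343/√(1368×1552) = -1343/√2123136 ≈ -1343/1457.0985 ≈ -0.9217

r ≈ -0.9217


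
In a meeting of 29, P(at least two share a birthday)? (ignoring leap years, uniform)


P(all different) = Π(365-i)/365 for i=0..28
= 0.319031
P(match) = 1 - 0.319031 = 0.680969

P ≈ 0.6810 ≈ 68.10%


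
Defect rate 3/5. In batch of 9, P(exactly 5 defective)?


Binomial: P(X=5) = C(9,5)×p^5×(1-p)^4
= 126 × 243/3125 × 16/625 = 489888/1953125

P(X=5) = 489888/1953125 ≈ 25.08%


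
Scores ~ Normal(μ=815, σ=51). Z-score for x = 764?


z = (x - μ)/σ = (764 - 815)/51 = -1.0

z = -1.0


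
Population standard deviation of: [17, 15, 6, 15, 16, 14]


Mean = 83/6
  (17-83/6)²=361/36
  (15-83/6)²=49/36
  (6-83/6)²=2209/36
  (15-83/6)²=49/36
  (16-83/6)²=169/36
  (14-83/6)²=1/36
Σ(x-μ)² = 473/6
σ² = (473/6)/6 = 473/36

σ = √(473/36) ≈ 3.6248


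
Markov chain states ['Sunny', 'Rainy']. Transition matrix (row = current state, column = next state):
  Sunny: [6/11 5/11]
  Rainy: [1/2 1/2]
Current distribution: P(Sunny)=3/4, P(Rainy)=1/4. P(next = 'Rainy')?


P(next=Rainy) = Σᵢ P(now=i)×P(i→Rainy)
= 3/4×5/11 + 1/4×1/2
= 15/44 + 1/8 = 41/88

P = 41/88 ≈ 0.4659


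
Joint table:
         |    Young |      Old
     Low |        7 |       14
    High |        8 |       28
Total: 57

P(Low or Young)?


P(Low∨Young) = P(Low) + P(Young) - P(Low∧Young)
= (21 + 15 - 7)/57 = 29/57

P = 29/57 ≈ 50.88%


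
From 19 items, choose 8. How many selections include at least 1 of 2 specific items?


Complement: C(19,8) - C(17,8) = 75582 - 24310 = 51272

51272


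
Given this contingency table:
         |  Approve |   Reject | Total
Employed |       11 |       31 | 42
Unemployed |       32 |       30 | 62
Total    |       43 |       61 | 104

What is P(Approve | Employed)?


P(Approve | Employed) = 11/(11+31) = 11/42

P(Approve|Employed) = 11/42 ≈ 26.19%
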